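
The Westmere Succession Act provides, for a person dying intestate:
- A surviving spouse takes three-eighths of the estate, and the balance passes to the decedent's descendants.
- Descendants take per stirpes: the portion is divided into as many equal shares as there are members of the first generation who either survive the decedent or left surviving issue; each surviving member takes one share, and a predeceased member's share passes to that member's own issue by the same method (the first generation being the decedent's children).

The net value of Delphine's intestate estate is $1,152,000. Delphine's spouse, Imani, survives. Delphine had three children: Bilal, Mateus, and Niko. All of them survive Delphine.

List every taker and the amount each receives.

Imani takes three-eighths of $1,152,000 = $432,000. The remaining $720,000 passes to the descendants.
The descendants' portion ($720,000) is divided into 3 shares of $240,000: Bilal, Mateus, and Niko each take $240,000.

Imani: $432,000; Bilal: $240,000; Mateus: $240,000; Niko: $240,000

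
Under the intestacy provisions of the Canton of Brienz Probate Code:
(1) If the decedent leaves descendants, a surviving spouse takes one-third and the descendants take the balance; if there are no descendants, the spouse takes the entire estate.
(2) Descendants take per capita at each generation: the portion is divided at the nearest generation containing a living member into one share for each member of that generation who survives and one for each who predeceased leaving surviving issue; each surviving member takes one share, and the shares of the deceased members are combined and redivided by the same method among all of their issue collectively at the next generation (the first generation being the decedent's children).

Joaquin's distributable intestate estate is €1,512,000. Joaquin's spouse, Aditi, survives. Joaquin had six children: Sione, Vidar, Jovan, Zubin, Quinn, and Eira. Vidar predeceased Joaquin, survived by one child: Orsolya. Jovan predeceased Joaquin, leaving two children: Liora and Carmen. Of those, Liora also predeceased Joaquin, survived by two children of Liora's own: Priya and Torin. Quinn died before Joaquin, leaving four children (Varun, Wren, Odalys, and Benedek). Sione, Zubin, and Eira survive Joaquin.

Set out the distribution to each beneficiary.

Aditi: €504,000; Sione: €168,000; Orsolya: €72,000; Priya: €36,000; Torin: €36,000; Carmen: €72,000; Zubin: €168,000; Varun: €72,000; Wren: €72,000; Odalys: €72,000; Benedek: €72,000; Eira: €168,000

Aditi takes one-third of €1,512,000 = €504,000. The remaining €1,008,000 passes to the descendants.
The descendants' portion (€1,008,000) is divided at the children's generation into 6 shares of €168,000. Sione, Zubin, and Eira each take €168,000. The 3 shares of the deceased (Vidar, Jovan, and Quinn) are combined into a pool of €504,000.
That pool (€504,000) is divided at the grandchildren's generation into 7 shares of €72,000. Orsolya, Carmen, Varun, Wren, Odalys, and Benedek each take €72,000. The remaining share for the deceased Liora (€72,000) is carried to the next generation.
That pool (€72,000) is divided at the great-grandchildren's generation equally among Priya and Torin: €36,000 each.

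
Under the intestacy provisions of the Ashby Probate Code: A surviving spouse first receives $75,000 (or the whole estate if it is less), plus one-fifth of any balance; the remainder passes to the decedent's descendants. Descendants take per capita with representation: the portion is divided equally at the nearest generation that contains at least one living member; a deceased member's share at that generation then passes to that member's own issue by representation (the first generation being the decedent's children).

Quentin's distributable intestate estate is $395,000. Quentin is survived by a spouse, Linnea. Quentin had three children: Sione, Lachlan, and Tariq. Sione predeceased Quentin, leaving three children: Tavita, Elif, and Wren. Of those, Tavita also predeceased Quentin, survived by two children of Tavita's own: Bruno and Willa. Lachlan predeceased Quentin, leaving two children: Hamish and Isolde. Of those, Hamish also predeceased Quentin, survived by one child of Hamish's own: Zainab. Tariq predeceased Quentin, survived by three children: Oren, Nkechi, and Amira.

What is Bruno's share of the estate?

Linnea first takes $75,000, leaving a balance of $320,000. Linnea then takes one-fifth of the balance ($64,000), for a total of $139,000. The remaining $256,000 passes to the descendants.
No child survives, so the initial division is made at the grandchildren's generation.
The descendants' portion ($256,000) is divided into 8 shares of $32,000: Elif, Wren, Isolde, Oren, Nkechi, and Amira each take $32,000; Tavita's $32,000 share passes to Tavita's issue; Hamish's $32,000 share passes to Hamish's issue.
Tavita's share ($32,000) is divided into 2 shares of $16,000: Bruno and Willa each take $16,000.
Hamish's share ($32,000) passes entirely to Zainab.

Bruno receives $16,000.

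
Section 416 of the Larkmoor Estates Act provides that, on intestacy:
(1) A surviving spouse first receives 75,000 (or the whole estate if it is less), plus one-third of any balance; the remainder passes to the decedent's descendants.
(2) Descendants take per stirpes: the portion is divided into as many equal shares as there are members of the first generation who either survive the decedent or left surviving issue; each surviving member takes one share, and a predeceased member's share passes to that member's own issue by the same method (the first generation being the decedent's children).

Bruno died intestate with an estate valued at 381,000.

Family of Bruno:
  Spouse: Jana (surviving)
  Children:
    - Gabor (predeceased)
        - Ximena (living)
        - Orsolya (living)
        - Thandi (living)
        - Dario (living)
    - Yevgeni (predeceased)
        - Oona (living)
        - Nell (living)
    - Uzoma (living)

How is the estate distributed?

Jana first takes 75,000, leaving a balance of 306,000. Jana then takes one-third of the balance (102,000), for a total of 177,000. The remaining 204,000 passes to the descendants.
The descendants' portion (204,000) is divided into 3 shares of 68,000: Uzoma takes 68,000; Gabor's 68,000 share passes to Gabor's issue; Yevgeni's 68,000 share passes to Yevgeni's issue.
Gabor's share (68,000) is divided into 4 shares of 17,000: Ximena, Orsolya, Thandi, and Dario each take 17,000.
Yevgeni's share (68,000) is divided into 2 shares of 34,000: Oona and Nell each take 34,000.

Jana: 177,000; Ximena: 17,000; Orsolya: 17,000; Thandi: 17,000; Dario: 17,000; Oona: 34,000; Nell: 34,000; Uzoma: 68,000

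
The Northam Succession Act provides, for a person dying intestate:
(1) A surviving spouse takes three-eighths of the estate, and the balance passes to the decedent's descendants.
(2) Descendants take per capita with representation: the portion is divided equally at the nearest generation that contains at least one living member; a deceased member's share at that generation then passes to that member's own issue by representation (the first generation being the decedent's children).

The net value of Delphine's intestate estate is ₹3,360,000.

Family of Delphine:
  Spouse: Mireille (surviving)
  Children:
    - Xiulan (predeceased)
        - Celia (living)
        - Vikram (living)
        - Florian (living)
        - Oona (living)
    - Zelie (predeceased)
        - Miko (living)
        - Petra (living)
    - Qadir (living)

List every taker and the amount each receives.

Mireille takes three-eighths of ₹3,360,000 = ₹1,260,000. The remaining ₹2,100,000 passes to the descendants.
The descendants' portion (₹2,100,000) is divided into 3 shares of ₹700,000: Qadir takes ₹700,000; Xiulan's ₹700,000 share passes to Xiulan's issue; Zelie's ₹700,000 share passes to Zelie's issue.
Xiulan's share (₹700,000) is divided into 4 shares of ₹175,000: Celia, Vikram, Florian, and Oona each take ₹175,000.
Zelie's share (₹700,000) is divided into 2 shares of ₹350,000: Miko and Petra each take ₹350,000.

Mireille: ₹1,260,000; Celia: ₹175,000; Vikram: ₹175,000; Florian: ₹175,000; Oona: ₹175,000; Miko: ₹350,000; Petra: ₹350,000; Qadir: ₹700,000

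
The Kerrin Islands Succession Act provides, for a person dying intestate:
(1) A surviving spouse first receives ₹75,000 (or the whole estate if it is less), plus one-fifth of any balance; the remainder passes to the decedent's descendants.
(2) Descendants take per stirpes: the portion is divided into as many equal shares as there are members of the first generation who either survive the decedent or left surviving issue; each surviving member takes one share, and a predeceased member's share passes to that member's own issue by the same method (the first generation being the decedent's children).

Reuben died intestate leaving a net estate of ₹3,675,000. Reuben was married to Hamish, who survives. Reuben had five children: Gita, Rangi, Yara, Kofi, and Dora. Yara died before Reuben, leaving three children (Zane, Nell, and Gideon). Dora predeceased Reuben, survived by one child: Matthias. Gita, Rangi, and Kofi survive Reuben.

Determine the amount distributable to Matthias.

Hamish first takes ₹75,000, leaving a balance of ₹3,600,000. Hamish then takes one-fifth of the balance (₹720,000), for a total of ₹795,000. The remaining ₹2,880,000 passes to the descendants.
The descendants' portion (₹2,880,000) is divided into 5 shares of ₹576,000: Gita, Rangi, and Kofi each take ₹576,000; Yara's ₹576,000 share passes to Yara's issue; Dora's ₹576,000 share passes to Dora's issue.
Yara's share (₹576,000) is divided into 3 shares of ₹192,000: Zane, Nell, and Gideon each take ₹192,000.
Dora's share (₹576,000) passes entirely to Matthias.

Matthias receives ₹576,000.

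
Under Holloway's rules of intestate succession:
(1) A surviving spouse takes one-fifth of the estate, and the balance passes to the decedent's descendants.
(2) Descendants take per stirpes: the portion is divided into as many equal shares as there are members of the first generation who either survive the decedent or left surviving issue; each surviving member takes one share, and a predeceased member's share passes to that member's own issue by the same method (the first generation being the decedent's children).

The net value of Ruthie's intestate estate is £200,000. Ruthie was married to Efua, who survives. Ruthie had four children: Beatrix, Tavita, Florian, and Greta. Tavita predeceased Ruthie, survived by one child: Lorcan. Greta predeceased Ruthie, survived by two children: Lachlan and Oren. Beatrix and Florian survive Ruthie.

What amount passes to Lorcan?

Efua takes one-fifth of £200,000 = £40,000. The remaining £160,000 passes to the descendants.
The descendants' portion (£160,000) is divided into 4 shares of £40,000: Beatrix and Florian each take £40,000; Tavita's £40,000 share passes to Tavita's issue; Greta's £40,000 share passes to Greta's issue.
Tavita's share (£40,000) passes entirely to Lorcan.
Greta's share (£40,000) is divided into 2 shares of £20,000: Lachlan and Oren each take £20,000.

Lorcan receives £40,000.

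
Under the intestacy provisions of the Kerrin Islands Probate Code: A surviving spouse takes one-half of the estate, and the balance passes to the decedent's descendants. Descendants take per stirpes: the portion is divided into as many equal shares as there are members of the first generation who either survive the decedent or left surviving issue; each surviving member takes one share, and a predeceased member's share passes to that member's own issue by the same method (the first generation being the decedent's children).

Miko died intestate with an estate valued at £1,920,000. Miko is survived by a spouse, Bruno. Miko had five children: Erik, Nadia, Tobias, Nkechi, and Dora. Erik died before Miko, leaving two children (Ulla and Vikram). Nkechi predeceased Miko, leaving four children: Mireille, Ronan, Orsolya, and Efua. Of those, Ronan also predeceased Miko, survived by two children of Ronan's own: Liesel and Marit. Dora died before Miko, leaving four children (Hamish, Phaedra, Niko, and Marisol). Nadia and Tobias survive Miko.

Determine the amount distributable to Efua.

Bruno takes one-half of £1,920,000 = £960,000. The remaining £960,000 passes to the descendants.
The descendants' portion (£960,000) is divided into 5 shares of £192,000: Nadia and Tobias each take £192,000; Erik's £192,000 share passes to Erik's issue; Nkechi's £192,000 share passes to Nkechi's issue; Dora's £192,000 share passes to Dora's issue.
Erik's share (£192,000) is divided into 2 shares of £96,000: Ulla and Vikram each take £96,000.
Nkechi's share (£192,000) is divided into 4 shares of £48,000: Mireille, Orsolya, and Efua each take £48,000; Ronan's £48,000 share passes to Ronan's issue.
Ronan's share (£48,000) is divided into 2 shares of £24,000: Liesel and Marit each take £24,000.
Dora's share (£192,000) is divided into 4 shares of £48,000: Hamish, Phaedra, Niko, and Marisol each take £48,000.

Efua receives £48,000.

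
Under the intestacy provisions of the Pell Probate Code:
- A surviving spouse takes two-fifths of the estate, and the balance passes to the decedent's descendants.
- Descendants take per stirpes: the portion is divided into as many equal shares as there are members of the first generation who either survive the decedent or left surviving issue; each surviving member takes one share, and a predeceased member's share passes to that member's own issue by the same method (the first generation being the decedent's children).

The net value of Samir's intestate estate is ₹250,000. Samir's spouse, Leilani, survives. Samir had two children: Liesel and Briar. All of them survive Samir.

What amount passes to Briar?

Briar receives ₹75,000.

Leilani takes two-fifths of ₹250,000 = ₹100,000. The remaining ₹150,000 passes to the descendants.
The descendants' portion (₹150,000) is divided into 2 shares of ₹75,000: Liesel and Briar each take ₹75,000.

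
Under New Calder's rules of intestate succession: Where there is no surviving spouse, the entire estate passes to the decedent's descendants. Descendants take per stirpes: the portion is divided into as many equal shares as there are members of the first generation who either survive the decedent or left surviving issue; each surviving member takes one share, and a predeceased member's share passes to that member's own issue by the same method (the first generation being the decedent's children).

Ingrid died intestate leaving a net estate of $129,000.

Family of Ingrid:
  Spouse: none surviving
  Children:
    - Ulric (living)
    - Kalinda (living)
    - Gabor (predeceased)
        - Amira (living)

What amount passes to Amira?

Amira receives $43,000.

The entire $129,000 passes to the descendants.
That amount ($129,000) is divided into 3 shares of $43,000: Ulric and Kalinda each take $43,000; Gabor's $43,000 share passes to Gabor's issue.
Gabor's share ($43,000) passes entirely to Amira.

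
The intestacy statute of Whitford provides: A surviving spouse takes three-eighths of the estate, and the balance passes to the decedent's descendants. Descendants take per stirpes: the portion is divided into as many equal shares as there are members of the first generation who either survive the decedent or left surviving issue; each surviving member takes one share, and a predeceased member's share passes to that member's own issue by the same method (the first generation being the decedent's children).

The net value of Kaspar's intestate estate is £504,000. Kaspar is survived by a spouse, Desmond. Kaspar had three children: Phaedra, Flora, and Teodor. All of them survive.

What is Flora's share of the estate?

Flora receives £105,000.

Desmond takes three-eighths of £504,000 = £189,000. The remaining £315,000 passes to the descendants.
The descendants' portion (£315,000) is divided into 3 shares of £105,000: Phaedra, Flora, and Teodor each take £105,000.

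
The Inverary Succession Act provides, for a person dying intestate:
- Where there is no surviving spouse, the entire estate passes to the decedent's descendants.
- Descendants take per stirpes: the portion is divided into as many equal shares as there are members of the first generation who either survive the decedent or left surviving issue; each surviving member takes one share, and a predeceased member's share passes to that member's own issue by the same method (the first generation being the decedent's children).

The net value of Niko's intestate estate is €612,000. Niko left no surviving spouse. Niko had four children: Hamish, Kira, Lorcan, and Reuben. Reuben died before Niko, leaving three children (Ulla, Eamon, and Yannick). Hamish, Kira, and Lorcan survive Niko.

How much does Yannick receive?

The entire €612,000 passes to the descendants.
That amount (€612,000) is divided into 4 shares of €153,000: Hamish, Kira, and Lorcan each take €153,000; Reuben's €153,000 share passes to Reuben's issue.
Reuben's share (€153,000) is divided into 3 shares of €51,000: Ulla, Eamon, and Yannick each take €51,000.

Yannick receives €51,000.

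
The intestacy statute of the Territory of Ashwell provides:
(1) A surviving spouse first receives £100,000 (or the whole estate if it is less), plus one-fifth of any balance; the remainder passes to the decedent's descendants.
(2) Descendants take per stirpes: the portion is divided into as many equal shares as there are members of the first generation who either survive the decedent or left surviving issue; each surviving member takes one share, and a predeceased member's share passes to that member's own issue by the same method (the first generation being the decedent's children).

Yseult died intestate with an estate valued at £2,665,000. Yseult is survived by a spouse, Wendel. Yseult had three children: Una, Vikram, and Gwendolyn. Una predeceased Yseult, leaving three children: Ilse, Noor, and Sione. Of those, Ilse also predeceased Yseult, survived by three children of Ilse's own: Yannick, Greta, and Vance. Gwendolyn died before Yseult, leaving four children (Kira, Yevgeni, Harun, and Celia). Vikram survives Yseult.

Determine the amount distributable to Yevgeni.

Wendel first takes £100,000, leaving a balance of £2,565,000. Wendel then takes one-fifth of the balance (£513,000), for a total of £613,000. The remaining £2,052,000 passes to the descendants.
The descendants' portion (£2,052,000) is divided into 3 shares of £684,000: Vikram takes £684,000; Una's £684,000 share passes to Una's issue; Gwendolyn's £684,000 share passes to Gwendolyn's issue.
Una's share (£684,000) is divided into 3 shares of £228,000: Noor and Sione each take £228,000; Ilse's £228,000 share passes to Ilse's issue.
Ilse's share (£228,000) is divided into 3 shares of £76,000: Yannick, Greta, and Vance each take £76,000.
Gwendolyn's share (£684,000) is divided into 4 shares of £171,000: Kira, Yevgeni, Harun, and Celia each take £171,000.

Yevgeni receives £171,000.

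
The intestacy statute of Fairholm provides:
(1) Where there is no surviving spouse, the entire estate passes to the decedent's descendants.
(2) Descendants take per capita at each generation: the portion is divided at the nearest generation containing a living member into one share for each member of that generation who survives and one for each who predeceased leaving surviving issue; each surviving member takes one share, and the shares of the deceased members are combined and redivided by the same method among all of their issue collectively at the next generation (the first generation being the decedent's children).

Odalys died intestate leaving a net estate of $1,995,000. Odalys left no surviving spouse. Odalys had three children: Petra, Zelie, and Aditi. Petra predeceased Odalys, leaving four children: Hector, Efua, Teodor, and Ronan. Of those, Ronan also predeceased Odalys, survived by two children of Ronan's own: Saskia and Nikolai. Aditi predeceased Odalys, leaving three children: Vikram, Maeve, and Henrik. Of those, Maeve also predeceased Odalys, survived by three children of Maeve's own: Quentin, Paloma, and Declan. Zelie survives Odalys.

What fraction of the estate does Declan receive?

The entire $1,995,000 passes to the descendants.
That amount ($1,995,000) is divided at the children's generation into 3 shares of $665,000. Zelie takes $665,000. The 2 shares of the deceased (Petra and Aditi) are combined into a pool of $1,330,000.
That pool ($1,330,000) is divided at the grandchildren's generation into 7 shares of $190,000. Hector, Efua, Teodor, Vikram, and Henrik each take $190,000. The 2 shares of the deceased (Ronan and Maeve) are combined into a pool of $380,000.
That pool ($380,000) is divided at the great-grandchildren's generation equally among Saskia, Nikolai, Quentin, Paloma, and Declan: $76,000 each.

Declan receives 4/105 of the estate.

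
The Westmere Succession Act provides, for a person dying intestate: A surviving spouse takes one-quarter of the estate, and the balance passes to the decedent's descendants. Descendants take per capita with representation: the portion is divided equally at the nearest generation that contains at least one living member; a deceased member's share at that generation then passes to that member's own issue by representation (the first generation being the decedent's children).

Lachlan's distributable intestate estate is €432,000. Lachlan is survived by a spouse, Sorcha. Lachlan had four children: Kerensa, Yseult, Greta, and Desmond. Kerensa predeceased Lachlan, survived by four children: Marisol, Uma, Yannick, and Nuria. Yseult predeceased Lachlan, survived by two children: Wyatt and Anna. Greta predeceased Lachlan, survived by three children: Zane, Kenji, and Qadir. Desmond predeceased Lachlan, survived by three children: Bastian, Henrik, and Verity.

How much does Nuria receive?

Nuria receives €27,000.

Sorcha takes one-quarter of €432,000 = €108,000. The remaining €324,000 passes to the descendants.
No child survives, so the initial division is made at the grandchildren's generation.
The descendants' portion (€324,000) is divided into 12 shares of €27,000: Marisol, Uma, Yannick, Nuria, Wyatt, Anna, Zane, Kenji, Qadir, Bastian, Henrik, and Verity each take €27,000.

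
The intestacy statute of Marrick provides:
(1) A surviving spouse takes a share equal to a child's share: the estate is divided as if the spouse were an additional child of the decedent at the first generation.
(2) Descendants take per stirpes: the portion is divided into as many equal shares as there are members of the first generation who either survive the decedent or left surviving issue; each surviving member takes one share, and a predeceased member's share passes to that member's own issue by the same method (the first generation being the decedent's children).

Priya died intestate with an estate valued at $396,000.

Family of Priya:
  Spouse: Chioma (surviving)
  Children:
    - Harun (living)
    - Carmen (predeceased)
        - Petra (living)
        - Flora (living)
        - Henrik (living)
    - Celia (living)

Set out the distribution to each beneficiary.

Chioma: $99,000; Harun: $99,000; Petra: $33,000; Flora: $33,000; Henrik: $33,000; Celia: $99,000

The spouse counts as an additional share at the children's level, so there are 4 primary shares of $99,000. Chioma takes one such share ($99,000).
The children's combined portion ($297,000) is divided into 3 shares of $99,000: Harun and Celia each take $99,000; Carmen's $99,000 share passes to Carmen's issue.
Carmen's share ($99,000) is divided into 3 shares of $33,000: Petra, Flora, and Henrik each take $33,000.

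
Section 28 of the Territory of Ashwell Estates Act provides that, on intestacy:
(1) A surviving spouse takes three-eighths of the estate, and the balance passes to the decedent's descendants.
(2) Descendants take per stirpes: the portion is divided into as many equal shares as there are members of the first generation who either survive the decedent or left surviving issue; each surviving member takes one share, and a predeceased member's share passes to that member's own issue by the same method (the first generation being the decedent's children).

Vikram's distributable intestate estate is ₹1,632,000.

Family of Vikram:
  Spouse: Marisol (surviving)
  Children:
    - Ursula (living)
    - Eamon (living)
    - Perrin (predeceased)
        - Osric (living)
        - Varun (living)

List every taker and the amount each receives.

Marisol: ₹612,000; Ursula: ₹340,000; Eamon: ₹340,000; Osric: ₹170,000; Varun: ₹170,000

Marisol takes three-eighths of ₹1,632,000 = ₹612,000. The remaining ₹1,020,000 passes to the descendants.
The descendants' portion (₹1,020,000) is divided into 3 shares of ₹340,000: Ursula and Eamon each take ₹340,000; Perrin's ₹340,000 share passes to Perrin's issue.
Perrin's share (₹340,000) is divided into 2 shares of ₹170,000: Osric and Varun each take ₹170,000.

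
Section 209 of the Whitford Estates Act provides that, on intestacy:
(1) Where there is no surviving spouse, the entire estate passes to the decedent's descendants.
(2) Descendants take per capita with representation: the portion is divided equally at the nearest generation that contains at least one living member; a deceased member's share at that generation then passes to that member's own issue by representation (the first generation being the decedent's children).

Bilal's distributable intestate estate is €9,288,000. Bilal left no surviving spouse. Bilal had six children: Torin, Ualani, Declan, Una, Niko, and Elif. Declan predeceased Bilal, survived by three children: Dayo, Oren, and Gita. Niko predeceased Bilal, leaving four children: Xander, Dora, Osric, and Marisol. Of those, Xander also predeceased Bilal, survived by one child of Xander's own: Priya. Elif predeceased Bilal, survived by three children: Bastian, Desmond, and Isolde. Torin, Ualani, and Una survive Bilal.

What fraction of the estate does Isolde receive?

The entire €9,288,000 passes to the descendants.
That amount (€9,288,000) is divided into 6 shares of €1,548,000: Torin, Ualani, and Una each take €1,548,000; Declan's €1,548,000 share passes to Declan's issue; Niko's €1,548,000 share passes to Niko's issue; Elif's €1,548,000 share passes to Elif's issue.
Declan's share (€1,548,000) is divided into 3 shares of €516,000: Dayo, Oren, and Gita each take €516,000.
Niko's share (€1,548,000) is divided into 4 shares of €387,000: Dora, Osric, and Marisol each take €387,000; Xander's €387,000 share passes to Xander's issue.
Xander's share (€387,000) passes entirely to Priya.
Elif's share (€1,548,000) is divided into 3 shares of €516,000: Bastian, Desmond, and Isolde each take €516,000.

Isolde receives 1/18 of the estate.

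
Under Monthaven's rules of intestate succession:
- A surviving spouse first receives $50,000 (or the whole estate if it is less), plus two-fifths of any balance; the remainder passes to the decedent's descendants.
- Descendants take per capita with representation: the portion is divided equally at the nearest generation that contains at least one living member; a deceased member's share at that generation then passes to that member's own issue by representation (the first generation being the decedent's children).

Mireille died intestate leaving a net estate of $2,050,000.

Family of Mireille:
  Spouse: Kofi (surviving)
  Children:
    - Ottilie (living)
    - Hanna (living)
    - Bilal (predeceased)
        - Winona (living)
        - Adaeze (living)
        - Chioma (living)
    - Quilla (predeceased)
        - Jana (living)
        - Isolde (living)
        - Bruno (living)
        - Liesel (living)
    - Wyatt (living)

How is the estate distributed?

Kofi: $850,000; Ottilie: $240,000; Hanna: $240,000; Winona: $80,000; Adaeze: $80,000; Chioma: $80,000; Jana: $60,000; Isolde: $60,000; Bruno: $60,000; Liesel: $60,000; Wyatt: $240,000

Kofi first takes $50,000, leaving a balance of $2,000,000. Kofi then takes two-fifths of the balance ($800,000), for a total of $850,000. The remaining $1,200,000 passes to the descendants.
The descendants' portion ($1,200,000) is divided into 5 shares of $240,000: Ottilie, Hanna, and Wyatt each take $240,000; Bilal's $240,000 share passes to Bilal's issue; Quilla's $240,000 share passes to Quilla's issue.
Bilal's share ($240,000) is divided into 3 shares of $80,000: Winona, Adaeze, and Chioma each take $80,000.
Quilla's share ($240,000) is divided into 4 shares of $60,000: Jana, Isolde, Bruno, and Liesel each take $60,000.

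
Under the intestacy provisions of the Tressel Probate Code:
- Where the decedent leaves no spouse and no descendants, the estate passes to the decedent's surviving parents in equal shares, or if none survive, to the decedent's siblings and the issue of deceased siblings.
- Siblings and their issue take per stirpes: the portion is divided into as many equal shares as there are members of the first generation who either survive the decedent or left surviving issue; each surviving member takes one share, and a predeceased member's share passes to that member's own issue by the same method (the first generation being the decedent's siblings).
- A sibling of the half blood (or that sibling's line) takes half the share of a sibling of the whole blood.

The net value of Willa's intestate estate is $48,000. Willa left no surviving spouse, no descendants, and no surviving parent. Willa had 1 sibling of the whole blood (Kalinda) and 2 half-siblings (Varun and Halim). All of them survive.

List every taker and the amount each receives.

Kalinda: $24,000; Varun: $12,000; Halim: $12,000

The entire $48,000 passes to the siblings and their issue.
Counting each half-blood sibling's line as half a unit, there are 2 units in $48,000, so one unit is $24,000. Whole-blood lines (Kalinda) take $24,000 each; half-blood lines (Varun and Halim) take $12,000 each.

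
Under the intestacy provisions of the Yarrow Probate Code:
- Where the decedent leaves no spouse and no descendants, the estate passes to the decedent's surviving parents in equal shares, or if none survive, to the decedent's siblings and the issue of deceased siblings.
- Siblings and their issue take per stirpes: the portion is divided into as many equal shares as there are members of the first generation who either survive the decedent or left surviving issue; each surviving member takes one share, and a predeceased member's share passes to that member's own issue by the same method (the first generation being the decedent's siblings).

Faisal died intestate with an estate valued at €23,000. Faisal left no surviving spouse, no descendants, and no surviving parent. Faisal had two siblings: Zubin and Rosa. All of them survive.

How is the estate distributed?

The entire €23,000 passes to the siblings and their issue.
That amount (€23,000) is divided into 2 shares of €11,500: Zubin and Rosa each take €11,500.

Zubin: €11,500; Rosa: €11,500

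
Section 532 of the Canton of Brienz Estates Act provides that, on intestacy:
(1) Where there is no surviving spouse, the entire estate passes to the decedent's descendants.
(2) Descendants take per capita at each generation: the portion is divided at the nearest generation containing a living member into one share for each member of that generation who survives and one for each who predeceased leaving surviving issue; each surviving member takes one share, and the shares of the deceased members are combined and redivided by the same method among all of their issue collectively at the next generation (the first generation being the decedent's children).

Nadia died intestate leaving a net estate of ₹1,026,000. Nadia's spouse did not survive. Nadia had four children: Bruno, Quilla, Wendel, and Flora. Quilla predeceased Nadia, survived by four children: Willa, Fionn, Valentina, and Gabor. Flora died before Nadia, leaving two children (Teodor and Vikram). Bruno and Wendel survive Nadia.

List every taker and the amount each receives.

Bruno: ₹256,500; Willa: ₹85,500; Fionn: ₹85,500; Valentina: ₹85,500; Gabor: ₹85,500; Wendel: ₹256,500; Teodor: ₹85,500; Vikram: ₹85,500

The entire ₹1,026,000 passes to the descendants.
That amount (₹1,026,000) is divided at the children's generation into 4 shares of ₹256,500. Bruno and Wendel each take ₹256,500. The 2 shares of the deceased (Quilla and Flora) are combined into a pool of ₹513,000.
That pool (₹513,000) is divided at the grandchildren's generation equally among Willa, Fionn, Valentina, Gabor, Teodor, and Vikram: ₹85,500 each.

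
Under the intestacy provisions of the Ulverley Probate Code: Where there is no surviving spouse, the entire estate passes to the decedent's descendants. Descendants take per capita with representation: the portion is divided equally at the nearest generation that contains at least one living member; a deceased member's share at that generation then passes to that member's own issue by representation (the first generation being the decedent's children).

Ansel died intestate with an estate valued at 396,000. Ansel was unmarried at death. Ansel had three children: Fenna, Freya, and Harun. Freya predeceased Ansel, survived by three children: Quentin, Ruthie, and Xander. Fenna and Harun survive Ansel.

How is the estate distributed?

Fenna: 132,000; Quentin: 44,000; Ruthie: 44,000; Xander: 44,000; Harun: 132,000

The entire 396,000 passes to the descendants.
That amount (396,000) is divided into 3 shares of 132,000: Fenna and Harun each take 132,000; Freya's 132,000 share passes to Freya's issue.
Freya's share (132,000) is divided into 3 shares of 44,000: Quentin, Ruthie, and Xander each take 44,000.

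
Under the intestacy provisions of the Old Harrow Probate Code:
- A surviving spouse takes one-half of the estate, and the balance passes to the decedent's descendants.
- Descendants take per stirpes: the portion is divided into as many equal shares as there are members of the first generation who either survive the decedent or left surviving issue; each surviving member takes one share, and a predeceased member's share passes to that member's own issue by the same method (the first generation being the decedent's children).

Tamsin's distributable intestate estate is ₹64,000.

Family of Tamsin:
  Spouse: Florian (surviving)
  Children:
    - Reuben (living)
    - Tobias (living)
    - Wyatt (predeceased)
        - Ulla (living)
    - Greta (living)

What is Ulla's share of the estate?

Ulla receives ₹8,000.

Florian takes one-half of ₹64,000 = ₹32,000. The remaining ₹32,000 passes to the descendants.
The descendants' portion (₹32,000) is divided into 4 shares of ₹8,000: Reuben, Tobias, and Greta each take ₹8,000; Wyatt's ₹8,000 share passes to Wyatt's issue.
Wyatt's share (₹8,000) passes entirely to Ulla.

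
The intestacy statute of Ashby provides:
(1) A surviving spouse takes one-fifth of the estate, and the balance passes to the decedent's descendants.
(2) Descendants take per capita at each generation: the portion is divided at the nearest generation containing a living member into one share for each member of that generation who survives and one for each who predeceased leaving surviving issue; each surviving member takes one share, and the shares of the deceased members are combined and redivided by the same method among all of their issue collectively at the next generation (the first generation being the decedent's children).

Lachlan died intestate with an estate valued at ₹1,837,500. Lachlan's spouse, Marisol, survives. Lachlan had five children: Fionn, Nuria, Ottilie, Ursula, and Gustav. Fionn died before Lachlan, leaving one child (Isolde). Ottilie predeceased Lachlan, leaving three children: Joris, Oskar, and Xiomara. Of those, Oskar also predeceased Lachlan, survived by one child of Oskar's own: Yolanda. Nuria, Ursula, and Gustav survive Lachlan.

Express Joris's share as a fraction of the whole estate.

Marisol takes one-fifth of ₹1,837,500 = ₹367,500. The remaining ₹1,470,000 passes to the descendants.
The descendants' portion (₹1,470,000) is divided at the children's generation into 5 shares of ₹294,000. Nuria, Ursula, and Gustav each take ₹294,000. The 2 shares of the deceased (Fionn and Ottilie) are combined into a pool of ₹588,000.
That pool (₹588,000) is divided at the grandchildren's generation into 4 shares of ₹147,000. Isolde, Joris, and Xiomara each take ₹147,000. The remaining share for the deceased Oskar (₹147,000) is carried to the next generation.
That pool (₹147,000) passes entirely to Yolanda, the sole taker at the great-grandchildren's generation.

Joris receives 2/25 of the estate.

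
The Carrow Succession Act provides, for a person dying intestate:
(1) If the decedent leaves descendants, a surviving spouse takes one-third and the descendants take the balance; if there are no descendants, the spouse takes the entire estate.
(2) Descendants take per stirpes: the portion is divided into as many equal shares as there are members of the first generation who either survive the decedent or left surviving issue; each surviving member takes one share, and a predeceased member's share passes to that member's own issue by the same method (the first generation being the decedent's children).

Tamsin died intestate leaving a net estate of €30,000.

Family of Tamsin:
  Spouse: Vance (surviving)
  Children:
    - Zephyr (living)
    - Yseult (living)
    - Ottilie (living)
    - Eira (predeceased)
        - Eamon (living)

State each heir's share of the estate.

Vance: €10,000; Zephyr: €5,000; Yseult: €5,000; Ottilie: €5,000; Eamon: €5,000

Vance takes one-third of €30,000 = €10,000. The remaining €20,000 passes to the descendants.
The descendants' portion (€20,000) is divided into 4 shares of €5,000: Zephyr, Yseult, and Ottilie each take €5,000; Eira's €5,000 share passes to Eira's issue.
Eira's share (€5,000) passes entirely to Eamon.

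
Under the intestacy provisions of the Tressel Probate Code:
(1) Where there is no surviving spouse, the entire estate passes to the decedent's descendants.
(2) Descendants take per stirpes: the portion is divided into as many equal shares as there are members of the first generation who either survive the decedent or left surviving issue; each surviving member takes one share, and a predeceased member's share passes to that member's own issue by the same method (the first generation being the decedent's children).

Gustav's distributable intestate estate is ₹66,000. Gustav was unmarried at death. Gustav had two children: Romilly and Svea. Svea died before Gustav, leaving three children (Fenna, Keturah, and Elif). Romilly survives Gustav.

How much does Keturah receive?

The entire ₹66,000 passes to the descendants.
That amount (₹66,000) is divided into 2 shares of ₹33,000: Romilly takes ₹33,000; Svea's ₹33,000 share passes to Svea's issue.
Svea's share (₹33,000) is divided into 3 shares of ₹11,000: Fenna, Keturah, and Elif each take ₹11,000.

Keturah receives ₹11,000.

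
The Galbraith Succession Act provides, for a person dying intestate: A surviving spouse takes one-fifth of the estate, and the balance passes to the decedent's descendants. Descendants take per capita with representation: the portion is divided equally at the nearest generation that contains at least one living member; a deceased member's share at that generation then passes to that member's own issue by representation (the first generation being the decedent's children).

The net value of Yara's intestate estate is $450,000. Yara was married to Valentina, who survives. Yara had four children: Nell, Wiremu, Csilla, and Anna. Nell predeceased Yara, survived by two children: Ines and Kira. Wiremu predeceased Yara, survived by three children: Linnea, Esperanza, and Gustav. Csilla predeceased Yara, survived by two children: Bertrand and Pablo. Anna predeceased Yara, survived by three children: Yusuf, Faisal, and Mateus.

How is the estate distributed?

Valentina takes one-fifth of $450,000 = $90,000. The remaining $360,000 passes to the descendants.
No child survives, so the initial division is made at the grandchildren's generation.
The descendants' portion ($360,000) is divided into 10 shares of $36,000: Ines, Kira, Linnea, Esperanza, Gustav, Bertrand, Pablo, Yusuf, Faisal, and Mateus each take $36,000.

Valentina: $90,000; Ines: $36,000; Kira: $36,000; Linnea: $36,000; Esperanza: $36,000; Gustav: $36,000; Bertrand: $36,000; Pablo: $36,000; Yusuf: $36,000; Faisal: $36,000; Mateus: $36,000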